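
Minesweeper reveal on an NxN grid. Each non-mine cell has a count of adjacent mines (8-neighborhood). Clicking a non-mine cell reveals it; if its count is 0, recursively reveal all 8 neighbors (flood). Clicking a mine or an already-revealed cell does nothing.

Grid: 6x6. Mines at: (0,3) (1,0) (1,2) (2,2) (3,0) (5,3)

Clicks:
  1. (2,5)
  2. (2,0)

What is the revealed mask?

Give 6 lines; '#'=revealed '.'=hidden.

Click 1 (2,5) count=0: revealed 16 new [(0,4) (0,5) (1,3) (1,4) (1,5) (2,3) (2,4) (2,5) (3,3) (3,4) (3,5) (4,3) (4,4) (4,5) (5,4) (5,5)] -> total=16
Click 2 (2,0) count=2: revealed 1 new [(2,0)] -> total=17

Answer: ....##
...###
#..###
...###
...###
....##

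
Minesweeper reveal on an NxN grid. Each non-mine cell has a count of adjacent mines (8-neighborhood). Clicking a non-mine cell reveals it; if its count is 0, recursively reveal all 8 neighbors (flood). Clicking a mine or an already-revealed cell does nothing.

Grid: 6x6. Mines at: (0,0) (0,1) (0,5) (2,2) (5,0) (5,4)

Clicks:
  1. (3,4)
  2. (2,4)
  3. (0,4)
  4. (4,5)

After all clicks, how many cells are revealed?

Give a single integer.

Answer: 13

Derivation:
Click 1 (3,4) count=0: revealed 12 new [(1,3) (1,4) (1,5) (2,3) (2,4) (2,5) (3,3) (3,4) (3,5) (4,3) (4,4) (4,5)] -> total=12
Click 2 (2,4) count=0: revealed 0 new [(none)] -> total=12
Click 3 (0,4) count=1: revealed 1 new [(0,4)] -> total=13
Click 4 (4,5) count=1: revealed 0 new [(none)] -> total=13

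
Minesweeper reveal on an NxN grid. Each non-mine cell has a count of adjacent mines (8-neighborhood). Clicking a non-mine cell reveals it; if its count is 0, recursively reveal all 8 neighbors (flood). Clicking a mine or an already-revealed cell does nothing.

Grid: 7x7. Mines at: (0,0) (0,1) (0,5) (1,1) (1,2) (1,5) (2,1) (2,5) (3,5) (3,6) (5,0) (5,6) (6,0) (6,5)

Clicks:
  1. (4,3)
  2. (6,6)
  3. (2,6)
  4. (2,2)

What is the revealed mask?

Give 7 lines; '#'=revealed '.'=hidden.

Answer: .......
.......
..###.#
.####..
.####..
.####..
.####.#

Derivation:
Click 1 (4,3) count=0: revealed 19 new [(2,2) (2,3) (2,4) (3,1) (3,2) (3,3) (3,4) (4,1) (4,2) (4,3) (4,4) (5,1) (5,2) (5,3) (5,4) (6,1) (6,2) (6,3) (6,4)] -> total=19
Click 2 (6,6) count=2: revealed 1 new [(6,6)] -> total=20
Click 3 (2,6) count=4: revealed 1 new [(2,6)] -> total=21
Click 4 (2,2) count=3: revealed 0 new [(none)] -> total=21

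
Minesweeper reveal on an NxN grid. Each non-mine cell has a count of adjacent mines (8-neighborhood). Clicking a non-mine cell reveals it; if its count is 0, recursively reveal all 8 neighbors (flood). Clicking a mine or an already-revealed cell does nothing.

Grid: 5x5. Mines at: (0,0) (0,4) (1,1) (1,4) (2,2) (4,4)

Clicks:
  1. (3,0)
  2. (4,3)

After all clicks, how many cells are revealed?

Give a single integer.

Answer: 10

Derivation:
Click 1 (3,0) count=0: revealed 10 new [(2,0) (2,1) (3,0) (3,1) (3,2) (3,3) (4,0) (4,1) (4,2) (4,3)] -> total=10
Click 2 (4,3) count=1: revealed 0 new [(none)] -> total=10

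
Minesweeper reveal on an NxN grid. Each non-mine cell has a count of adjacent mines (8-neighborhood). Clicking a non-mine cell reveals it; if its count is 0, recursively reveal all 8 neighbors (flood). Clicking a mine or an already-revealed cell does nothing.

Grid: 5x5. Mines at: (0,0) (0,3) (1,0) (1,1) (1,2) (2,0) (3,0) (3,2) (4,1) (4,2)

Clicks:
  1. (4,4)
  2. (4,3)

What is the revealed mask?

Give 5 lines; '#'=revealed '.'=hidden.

Answer: .....
...##
...##
...##
...##

Derivation:
Click 1 (4,4) count=0: revealed 8 new [(1,3) (1,4) (2,3) (2,4) (3,3) (3,4) (4,3) (4,4)] -> total=8
Click 2 (4,3) count=2: revealed 0 new [(none)] -> total=8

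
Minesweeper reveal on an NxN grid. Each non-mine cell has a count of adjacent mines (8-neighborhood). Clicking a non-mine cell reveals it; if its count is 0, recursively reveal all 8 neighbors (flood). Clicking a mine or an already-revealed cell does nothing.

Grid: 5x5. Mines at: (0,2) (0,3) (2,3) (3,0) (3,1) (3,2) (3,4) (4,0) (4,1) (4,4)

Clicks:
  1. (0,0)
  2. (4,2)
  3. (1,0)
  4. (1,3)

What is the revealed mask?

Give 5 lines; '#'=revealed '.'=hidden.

Answer: ##...
##.#.
##...
.....
..#..

Derivation:
Click 1 (0,0) count=0: revealed 6 new [(0,0) (0,1) (1,0) (1,1) (2,0) (2,1)] -> total=6
Click 2 (4,2) count=3: revealed 1 new [(4,2)] -> total=7
Click 3 (1,0) count=0: revealed 0 new [(none)] -> total=7
Click 4 (1,3) count=3: revealed 1 new [(1,3)] -> total=8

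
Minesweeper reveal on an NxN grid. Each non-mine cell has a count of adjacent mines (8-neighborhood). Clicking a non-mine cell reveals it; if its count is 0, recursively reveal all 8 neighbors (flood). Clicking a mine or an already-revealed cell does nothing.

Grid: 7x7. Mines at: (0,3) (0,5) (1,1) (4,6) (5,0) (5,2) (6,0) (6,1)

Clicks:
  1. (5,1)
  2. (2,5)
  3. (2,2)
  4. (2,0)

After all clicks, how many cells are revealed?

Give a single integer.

Click 1 (5,1) count=4: revealed 1 new [(5,1)] -> total=1
Click 2 (2,5) count=0: revealed 33 new [(1,2) (1,3) (1,4) (1,5) (1,6) (2,0) (2,1) (2,2) (2,3) (2,4) (2,5) (2,6) (3,0) (3,1) (3,2) (3,3) (3,4) (3,5) (3,6) (4,0) (4,1) (4,2) (4,3) (4,4) (4,5) (5,3) (5,4) (5,5) (5,6) (6,3) (6,4) (6,5) (6,6)] -> total=34
Click 3 (2,2) count=1: revealed 0 new [(none)] -> total=34
Click 4 (2,0) count=1: revealed 0 new [(none)] -> total=34

Answer: 34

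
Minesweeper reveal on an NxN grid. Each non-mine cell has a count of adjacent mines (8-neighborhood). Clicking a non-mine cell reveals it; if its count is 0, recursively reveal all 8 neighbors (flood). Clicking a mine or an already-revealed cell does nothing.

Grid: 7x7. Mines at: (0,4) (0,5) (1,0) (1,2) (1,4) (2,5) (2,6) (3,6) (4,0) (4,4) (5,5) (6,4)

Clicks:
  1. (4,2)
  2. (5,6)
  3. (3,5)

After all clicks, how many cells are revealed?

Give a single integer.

Click 1 (4,2) count=0: revealed 17 new [(2,1) (2,2) (2,3) (3,1) (3,2) (3,3) (4,1) (4,2) (4,3) (5,0) (5,1) (5,2) (5,3) (6,0) (6,1) (6,2) (6,3)] -> total=17
Click 2 (5,6) count=1: revealed 1 new [(5,6)] -> total=18
Click 3 (3,5) count=4: revealed 1 new [(3,5)] -> total=19

Answer: 19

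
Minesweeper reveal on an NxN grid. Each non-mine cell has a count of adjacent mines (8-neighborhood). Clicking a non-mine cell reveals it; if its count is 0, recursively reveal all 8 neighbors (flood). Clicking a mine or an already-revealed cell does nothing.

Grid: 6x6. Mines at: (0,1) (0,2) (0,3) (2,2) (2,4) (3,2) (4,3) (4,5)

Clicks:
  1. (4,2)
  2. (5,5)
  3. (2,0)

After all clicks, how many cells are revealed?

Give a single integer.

Answer: 13

Derivation:
Click 1 (4,2) count=2: revealed 1 new [(4,2)] -> total=1
Click 2 (5,5) count=1: revealed 1 new [(5,5)] -> total=2
Click 3 (2,0) count=0: revealed 11 new [(1,0) (1,1) (2,0) (2,1) (3,0) (3,1) (4,0) (4,1) (5,0) (5,1) (5,2)] -> total=13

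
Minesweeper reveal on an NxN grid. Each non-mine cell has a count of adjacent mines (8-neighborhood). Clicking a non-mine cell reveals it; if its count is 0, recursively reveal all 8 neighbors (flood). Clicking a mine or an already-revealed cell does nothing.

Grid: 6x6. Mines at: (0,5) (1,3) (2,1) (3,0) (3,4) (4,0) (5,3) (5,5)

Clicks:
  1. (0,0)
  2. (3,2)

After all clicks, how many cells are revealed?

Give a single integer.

Click 1 (0,0) count=0: revealed 6 new [(0,0) (0,1) (0,2) (1,0) (1,1) (1,2)] -> total=6
Click 2 (3,2) count=1: revealed 1 new [(3,2)] -> total=7

Answer: 7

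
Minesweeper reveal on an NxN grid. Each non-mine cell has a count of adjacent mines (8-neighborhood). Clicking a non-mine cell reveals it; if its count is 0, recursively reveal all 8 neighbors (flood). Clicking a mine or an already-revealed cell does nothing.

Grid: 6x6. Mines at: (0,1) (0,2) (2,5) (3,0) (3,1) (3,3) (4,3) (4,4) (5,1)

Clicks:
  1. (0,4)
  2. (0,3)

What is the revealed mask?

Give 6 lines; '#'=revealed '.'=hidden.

Answer: ...###
...###
......
......
......
......

Derivation:
Click 1 (0,4) count=0: revealed 6 new [(0,3) (0,4) (0,5) (1,3) (1,4) (1,5)] -> total=6
Click 2 (0,3) count=1: revealed 0 new [(none)] -> total=6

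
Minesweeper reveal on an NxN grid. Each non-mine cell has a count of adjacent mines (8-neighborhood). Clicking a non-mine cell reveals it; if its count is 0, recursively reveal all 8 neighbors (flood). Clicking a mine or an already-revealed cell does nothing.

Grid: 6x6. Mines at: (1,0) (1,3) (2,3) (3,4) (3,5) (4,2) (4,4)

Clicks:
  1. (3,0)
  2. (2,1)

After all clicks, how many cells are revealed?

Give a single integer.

Click 1 (3,0) count=0: revealed 8 new [(2,0) (2,1) (3,0) (3,1) (4,0) (4,1) (5,0) (5,1)] -> total=8
Click 2 (2,1) count=1: revealed 0 new [(none)] -> total=8

Answer: 8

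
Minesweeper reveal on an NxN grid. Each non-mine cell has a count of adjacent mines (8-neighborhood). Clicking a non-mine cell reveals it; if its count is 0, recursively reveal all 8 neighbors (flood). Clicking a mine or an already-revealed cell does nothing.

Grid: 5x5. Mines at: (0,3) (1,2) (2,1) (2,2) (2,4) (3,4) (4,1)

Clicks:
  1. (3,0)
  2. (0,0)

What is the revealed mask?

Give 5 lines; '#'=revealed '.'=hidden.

Click 1 (3,0) count=2: revealed 1 new [(3,0)] -> total=1
Click 2 (0,0) count=0: revealed 4 new [(0,0) (0,1) (1,0) (1,1)] -> total=5

Answer: ##...
##...
.....
#....
.....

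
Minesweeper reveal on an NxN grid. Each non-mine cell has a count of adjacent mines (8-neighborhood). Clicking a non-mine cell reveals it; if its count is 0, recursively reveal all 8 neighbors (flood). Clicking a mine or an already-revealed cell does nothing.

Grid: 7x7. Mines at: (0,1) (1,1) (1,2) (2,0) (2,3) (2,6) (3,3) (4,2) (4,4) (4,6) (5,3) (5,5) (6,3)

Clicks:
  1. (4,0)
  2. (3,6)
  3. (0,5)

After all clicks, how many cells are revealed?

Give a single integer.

Click 1 (4,0) count=0: revealed 10 new [(3,0) (3,1) (4,0) (4,1) (5,0) (5,1) (5,2) (6,0) (6,1) (6,2)] -> total=10
Click 2 (3,6) count=2: revealed 1 new [(3,6)] -> total=11
Click 3 (0,5) count=0: revealed 8 new [(0,3) (0,4) (0,5) (0,6) (1,3) (1,4) (1,5) (1,6)] -> total=19

Answer: 19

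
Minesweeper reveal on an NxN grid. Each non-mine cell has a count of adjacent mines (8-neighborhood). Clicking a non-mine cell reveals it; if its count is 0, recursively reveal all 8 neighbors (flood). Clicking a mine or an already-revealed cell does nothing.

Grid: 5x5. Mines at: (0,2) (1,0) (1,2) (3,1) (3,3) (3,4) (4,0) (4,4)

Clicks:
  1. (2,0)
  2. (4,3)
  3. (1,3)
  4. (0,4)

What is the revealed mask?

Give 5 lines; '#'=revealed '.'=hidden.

Click 1 (2,0) count=2: revealed 1 new [(2,0)] -> total=1
Click 2 (4,3) count=3: revealed 1 new [(4,3)] -> total=2
Click 3 (1,3) count=2: revealed 1 new [(1,3)] -> total=3
Click 4 (0,4) count=0: revealed 5 new [(0,3) (0,4) (1,4) (2,3) (2,4)] -> total=8

Answer: ...##
...##
#..##
.....
...#.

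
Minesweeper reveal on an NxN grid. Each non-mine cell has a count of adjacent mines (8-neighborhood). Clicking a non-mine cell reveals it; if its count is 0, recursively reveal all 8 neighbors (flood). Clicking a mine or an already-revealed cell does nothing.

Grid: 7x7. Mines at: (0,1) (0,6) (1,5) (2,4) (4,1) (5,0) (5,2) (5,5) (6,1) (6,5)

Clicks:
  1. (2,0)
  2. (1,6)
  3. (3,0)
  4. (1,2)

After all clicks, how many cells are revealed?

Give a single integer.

Click 1 (2,0) count=0: revealed 12 new [(1,0) (1,1) (1,2) (1,3) (2,0) (2,1) (2,2) (2,3) (3,0) (3,1) (3,2) (3,3)] -> total=12
Click 2 (1,6) count=2: revealed 1 new [(1,6)] -> total=13
Click 3 (3,0) count=1: revealed 0 new [(none)] -> total=13
Click 4 (1,2) count=1: revealed 0 new [(none)] -> total=13

Answer: 13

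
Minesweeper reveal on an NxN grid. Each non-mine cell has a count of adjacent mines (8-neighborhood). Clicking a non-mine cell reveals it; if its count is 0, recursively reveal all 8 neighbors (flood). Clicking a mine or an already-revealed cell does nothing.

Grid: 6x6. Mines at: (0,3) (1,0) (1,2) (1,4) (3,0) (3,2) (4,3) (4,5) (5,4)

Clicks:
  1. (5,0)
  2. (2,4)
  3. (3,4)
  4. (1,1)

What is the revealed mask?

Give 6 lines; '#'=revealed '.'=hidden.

Answer: ......
.#....
....#.
....#.
###...
###...

Derivation:
Click 1 (5,0) count=0: revealed 6 new [(4,0) (4,1) (4,2) (5,0) (5,1) (5,2)] -> total=6
Click 2 (2,4) count=1: revealed 1 new [(2,4)] -> total=7
Click 3 (3,4) count=2: revealed 1 new [(3,4)] -> total=8
Click 4 (1,1) count=2: revealed 1 new [(1,1)] -> total=9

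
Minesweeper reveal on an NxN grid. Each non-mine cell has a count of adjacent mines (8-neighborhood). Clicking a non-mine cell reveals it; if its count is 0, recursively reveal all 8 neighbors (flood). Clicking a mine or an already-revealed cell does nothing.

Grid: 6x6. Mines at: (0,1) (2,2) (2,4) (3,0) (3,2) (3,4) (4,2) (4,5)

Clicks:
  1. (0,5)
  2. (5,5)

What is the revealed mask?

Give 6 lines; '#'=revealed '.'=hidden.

Click 1 (0,5) count=0: revealed 8 new [(0,2) (0,3) (0,4) (0,5) (1,2) (1,3) (1,4) (1,5)] -> total=8
Click 2 (5,5) count=1: revealed 1 new [(5,5)] -> total=9

Answer: ..####
..####
......
......
......
.....#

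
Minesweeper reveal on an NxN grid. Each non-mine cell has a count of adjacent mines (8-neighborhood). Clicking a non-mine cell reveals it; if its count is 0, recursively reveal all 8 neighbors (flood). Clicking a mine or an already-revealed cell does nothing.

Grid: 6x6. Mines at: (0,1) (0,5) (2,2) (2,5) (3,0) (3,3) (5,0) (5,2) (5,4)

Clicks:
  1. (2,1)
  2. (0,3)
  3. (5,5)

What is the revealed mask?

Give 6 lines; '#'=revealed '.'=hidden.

Click 1 (2,1) count=2: revealed 1 new [(2,1)] -> total=1
Click 2 (0,3) count=0: revealed 6 new [(0,2) (0,3) (0,4) (1,2) (1,3) (1,4)] -> total=7
Click 3 (5,5) count=1: revealed 1 new [(5,5)] -> total=8

Answer: ..###.
..###.
.#....
......
......
.....#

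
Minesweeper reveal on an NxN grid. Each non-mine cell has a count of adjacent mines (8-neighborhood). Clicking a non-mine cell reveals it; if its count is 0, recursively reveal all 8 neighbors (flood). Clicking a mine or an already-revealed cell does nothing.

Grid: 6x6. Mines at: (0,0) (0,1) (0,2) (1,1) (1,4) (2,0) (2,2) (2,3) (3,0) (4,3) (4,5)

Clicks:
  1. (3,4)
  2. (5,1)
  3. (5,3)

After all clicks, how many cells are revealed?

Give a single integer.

Answer: 8

Derivation:
Click 1 (3,4) count=3: revealed 1 new [(3,4)] -> total=1
Click 2 (5,1) count=0: revealed 6 new [(4,0) (4,1) (4,2) (5,0) (5,1) (5,2)] -> total=7
Click 3 (5,3) count=1: revealed 1 new [(5,3)] -> total=8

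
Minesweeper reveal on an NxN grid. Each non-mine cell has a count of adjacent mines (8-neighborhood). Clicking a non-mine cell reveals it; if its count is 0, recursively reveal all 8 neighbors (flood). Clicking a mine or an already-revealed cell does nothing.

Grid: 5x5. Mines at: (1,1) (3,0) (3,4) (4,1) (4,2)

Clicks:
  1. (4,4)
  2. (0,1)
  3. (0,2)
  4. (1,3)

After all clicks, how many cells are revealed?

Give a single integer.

Answer: 11

Derivation:
Click 1 (4,4) count=1: revealed 1 new [(4,4)] -> total=1
Click 2 (0,1) count=1: revealed 1 new [(0,1)] -> total=2
Click 3 (0,2) count=1: revealed 1 new [(0,2)] -> total=3
Click 4 (1,3) count=0: revealed 8 new [(0,3) (0,4) (1,2) (1,3) (1,4) (2,2) (2,3) (2,4)] -> total=11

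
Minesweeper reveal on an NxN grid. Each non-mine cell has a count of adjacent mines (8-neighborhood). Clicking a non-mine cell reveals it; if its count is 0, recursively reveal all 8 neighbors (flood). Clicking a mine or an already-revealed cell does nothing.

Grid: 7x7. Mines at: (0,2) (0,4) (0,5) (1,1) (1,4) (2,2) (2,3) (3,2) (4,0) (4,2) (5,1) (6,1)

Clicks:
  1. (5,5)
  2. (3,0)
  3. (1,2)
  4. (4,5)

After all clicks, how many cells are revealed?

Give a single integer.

Answer: 25

Derivation:
Click 1 (5,5) count=0: revealed 23 new [(1,5) (1,6) (2,4) (2,5) (2,6) (3,3) (3,4) (3,5) (3,6) (4,3) (4,4) (4,5) (4,6) (5,2) (5,3) (5,4) (5,5) (5,6) (6,2) (6,3) (6,4) (6,5) (6,6)] -> total=23
Click 2 (3,0) count=1: revealed 1 new [(3,0)] -> total=24
Click 3 (1,2) count=4: revealed 1 new [(1,2)] -> total=25
Click 4 (4,5) count=0: revealed 0 new [(none)] -> total=25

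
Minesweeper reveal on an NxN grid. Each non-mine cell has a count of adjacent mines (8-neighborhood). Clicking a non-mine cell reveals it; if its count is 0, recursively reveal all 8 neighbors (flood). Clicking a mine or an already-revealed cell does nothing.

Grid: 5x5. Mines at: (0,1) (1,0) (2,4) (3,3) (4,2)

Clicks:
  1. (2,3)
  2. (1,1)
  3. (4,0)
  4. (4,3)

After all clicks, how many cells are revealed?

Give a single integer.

Click 1 (2,3) count=2: revealed 1 new [(2,3)] -> total=1
Click 2 (1,1) count=2: revealed 1 new [(1,1)] -> total=2
Click 3 (4,0) count=0: revealed 6 new [(2,0) (2,1) (3,0) (3,1) (4,0) (4,1)] -> total=8
Click 4 (4,3) count=2: revealed 1 new [(4,3)] -> total=9

Answer: 9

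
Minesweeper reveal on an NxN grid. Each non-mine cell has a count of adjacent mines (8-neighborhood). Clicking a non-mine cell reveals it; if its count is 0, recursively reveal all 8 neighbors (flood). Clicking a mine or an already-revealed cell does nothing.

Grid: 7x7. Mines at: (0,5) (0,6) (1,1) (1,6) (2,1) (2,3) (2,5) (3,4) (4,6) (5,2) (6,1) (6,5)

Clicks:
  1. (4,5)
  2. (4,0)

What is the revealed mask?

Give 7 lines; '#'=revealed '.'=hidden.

Click 1 (4,5) count=2: revealed 1 new [(4,5)] -> total=1
Click 2 (4,0) count=0: revealed 6 new [(3,0) (3,1) (4,0) (4,1) (5,0) (5,1)] -> total=7

Answer: .......
.......
.......
##.....
##...#.
##.....
.......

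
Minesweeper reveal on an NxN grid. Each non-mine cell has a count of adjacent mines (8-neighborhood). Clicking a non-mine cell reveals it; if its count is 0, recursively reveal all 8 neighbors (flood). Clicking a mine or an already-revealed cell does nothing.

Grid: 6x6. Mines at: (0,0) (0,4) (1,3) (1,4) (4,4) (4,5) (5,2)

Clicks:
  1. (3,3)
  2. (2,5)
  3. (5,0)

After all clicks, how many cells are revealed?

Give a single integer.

Answer: 18

Derivation:
Click 1 (3,3) count=1: revealed 1 new [(3,3)] -> total=1
Click 2 (2,5) count=1: revealed 1 new [(2,5)] -> total=2
Click 3 (5,0) count=0: revealed 16 new [(1,0) (1,1) (1,2) (2,0) (2,1) (2,2) (2,3) (3,0) (3,1) (3,2) (4,0) (4,1) (4,2) (4,3) (5,0) (5,1)] -> total=18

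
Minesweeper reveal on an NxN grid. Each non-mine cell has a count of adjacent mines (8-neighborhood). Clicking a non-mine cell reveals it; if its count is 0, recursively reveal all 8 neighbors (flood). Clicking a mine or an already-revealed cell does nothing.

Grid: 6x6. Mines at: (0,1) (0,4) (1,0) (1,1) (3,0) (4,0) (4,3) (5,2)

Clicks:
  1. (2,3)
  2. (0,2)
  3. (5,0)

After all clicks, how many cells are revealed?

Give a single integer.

Click 1 (2,3) count=0: revealed 16 new [(1,2) (1,3) (1,4) (1,5) (2,2) (2,3) (2,4) (2,5) (3,2) (3,3) (3,4) (3,5) (4,4) (4,5) (5,4) (5,5)] -> total=16
Click 2 (0,2) count=2: revealed 1 new [(0,2)] -> total=17
Click 3 (5,0) count=1: revealed 1 new [(5,0)] -> total=18

Answer: 18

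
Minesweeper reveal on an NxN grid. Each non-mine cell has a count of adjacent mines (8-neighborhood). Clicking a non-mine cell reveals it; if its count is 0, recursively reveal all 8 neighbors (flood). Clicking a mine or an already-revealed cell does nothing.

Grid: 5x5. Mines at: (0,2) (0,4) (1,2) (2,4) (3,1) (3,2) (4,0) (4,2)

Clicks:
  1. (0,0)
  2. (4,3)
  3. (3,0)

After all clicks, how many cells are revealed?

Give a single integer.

Click 1 (0,0) count=0: revealed 6 new [(0,0) (0,1) (1,0) (1,1) (2,0) (2,1)] -> total=6
Click 2 (4,3) count=2: revealed 1 new [(4,3)] -> total=7
Click 3 (3,0) count=2: revealed 1 new [(3,0)] -> total=8

Answer: 8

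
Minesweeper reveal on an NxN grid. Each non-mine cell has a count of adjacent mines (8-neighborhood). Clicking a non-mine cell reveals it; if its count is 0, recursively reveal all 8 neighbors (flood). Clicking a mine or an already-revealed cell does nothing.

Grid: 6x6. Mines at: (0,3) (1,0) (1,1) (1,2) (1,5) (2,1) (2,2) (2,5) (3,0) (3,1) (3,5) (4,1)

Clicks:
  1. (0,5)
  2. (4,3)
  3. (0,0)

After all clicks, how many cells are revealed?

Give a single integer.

Click 1 (0,5) count=1: revealed 1 new [(0,5)] -> total=1
Click 2 (4,3) count=0: revealed 11 new [(3,2) (3,3) (3,4) (4,2) (4,3) (4,4) (4,5) (5,2) (5,3) (5,4) (5,5)] -> total=12
Click 3 (0,0) count=2: revealed 1 new [(0,0)] -> total=13

Answer: 13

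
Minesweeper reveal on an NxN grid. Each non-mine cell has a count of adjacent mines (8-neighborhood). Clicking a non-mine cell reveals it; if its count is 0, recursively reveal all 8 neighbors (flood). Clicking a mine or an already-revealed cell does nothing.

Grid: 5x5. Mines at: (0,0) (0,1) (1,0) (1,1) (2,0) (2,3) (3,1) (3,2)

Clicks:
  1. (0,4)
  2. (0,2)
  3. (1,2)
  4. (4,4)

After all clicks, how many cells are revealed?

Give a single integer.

Answer: 10

Derivation:
Click 1 (0,4) count=0: revealed 6 new [(0,2) (0,3) (0,4) (1,2) (1,3) (1,4)] -> total=6
Click 2 (0,2) count=2: revealed 0 new [(none)] -> total=6
Click 3 (1,2) count=3: revealed 0 new [(none)] -> total=6
Click 4 (4,4) count=0: revealed 4 new [(3,3) (3,4) (4,3) (4,4)] -> total=10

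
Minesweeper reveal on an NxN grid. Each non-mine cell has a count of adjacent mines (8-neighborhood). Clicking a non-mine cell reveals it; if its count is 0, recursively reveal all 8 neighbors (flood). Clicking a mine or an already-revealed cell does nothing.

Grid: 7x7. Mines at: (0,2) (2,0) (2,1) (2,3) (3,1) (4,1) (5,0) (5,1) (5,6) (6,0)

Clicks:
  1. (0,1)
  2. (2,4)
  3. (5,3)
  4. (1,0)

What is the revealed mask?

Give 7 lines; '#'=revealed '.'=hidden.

Answer: .#.####
#..####
....###
..#####
..#####
..####.
..####.

Derivation:
Click 1 (0,1) count=1: revealed 1 new [(0,1)] -> total=1
Click 2 (2,4) count=1: revealed 1 new [(2,4)] -> total=2
Click 3 (5,3) count=0: revealed 28 new [(0,3) (0,4) (0,5) (0,6) (1,3) (1,4) (1,5) (1,6) (2,5) (2,6) (3,2) (3,3) (3,4) (3,5) (3,6) (4,2) (4,3) (4,4) (4,5) (4,6) (5,2) (5,3) (5,4) (5,5) (6,2) (6,3) (6,4) (6,5)] -> total=30
Click 4 (1,0) count=2: revealed 1 new [(1,0)] -> total=31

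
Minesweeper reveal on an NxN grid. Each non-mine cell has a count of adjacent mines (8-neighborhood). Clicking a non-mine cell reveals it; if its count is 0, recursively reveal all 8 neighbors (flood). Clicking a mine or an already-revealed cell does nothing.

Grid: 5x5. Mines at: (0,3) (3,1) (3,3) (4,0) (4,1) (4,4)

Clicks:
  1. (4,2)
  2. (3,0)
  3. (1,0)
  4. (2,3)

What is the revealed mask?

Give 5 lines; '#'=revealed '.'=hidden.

Answer: ###..
###..
####.
#....
..#..

Derivation:
Click 1 (4,2) count=3: revealed 1 new [(4,2)] -> total=1
Click 2 (3,0) count=3: revealed 1 new [(3,0)] -> total=2
Click 3 (1,0) count=0: revealed 9 new [(0,0) (0,1) (0,2) (1,0) (1,1) (1,2) (2,0) (2,1) (2,2)] -> total=11
Click 4 (2,3) count=1: revealed 1 new [(2,3)] -> total=12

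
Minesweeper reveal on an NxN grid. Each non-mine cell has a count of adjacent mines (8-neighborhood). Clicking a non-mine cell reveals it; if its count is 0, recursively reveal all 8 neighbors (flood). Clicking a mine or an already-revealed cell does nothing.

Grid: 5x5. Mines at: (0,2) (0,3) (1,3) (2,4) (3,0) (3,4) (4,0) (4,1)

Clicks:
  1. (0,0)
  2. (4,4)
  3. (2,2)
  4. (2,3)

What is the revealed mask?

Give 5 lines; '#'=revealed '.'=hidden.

Answer: ##...
##...
####.
.....
....#

Derivation:
Click 1 (0,0) count=0: revealed 6 new [(0,0) (0,1) (1,0) (1,1) (2,0) (2,1)] -> total=6
Click 2 (4,4) count=1: revealed 1 new [(4,4)] -> total=7
Click 3 (2,2) count=1: revealed 1 new [(2,2)] -> total=8
Click 4 (2,3) count=3: revealed 1 new [(2,3)] -> total=9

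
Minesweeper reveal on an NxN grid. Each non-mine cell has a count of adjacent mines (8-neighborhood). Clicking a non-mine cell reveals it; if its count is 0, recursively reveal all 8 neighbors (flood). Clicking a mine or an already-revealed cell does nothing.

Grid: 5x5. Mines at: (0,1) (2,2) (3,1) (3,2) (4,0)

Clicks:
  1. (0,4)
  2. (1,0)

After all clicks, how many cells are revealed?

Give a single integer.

Answer: 13

Derivation:
Click 1 (0,4) count=0: revealed 12 new [(0,2) (0,3) (0,4) (1,2) (1,3) (1,4) (2,3) (2,4) (3,3) (3,4) (4,3) (4,4)] -> total=12
Click 2 (1,0) count=1: revealed 1 new [(1,0)] -> total=13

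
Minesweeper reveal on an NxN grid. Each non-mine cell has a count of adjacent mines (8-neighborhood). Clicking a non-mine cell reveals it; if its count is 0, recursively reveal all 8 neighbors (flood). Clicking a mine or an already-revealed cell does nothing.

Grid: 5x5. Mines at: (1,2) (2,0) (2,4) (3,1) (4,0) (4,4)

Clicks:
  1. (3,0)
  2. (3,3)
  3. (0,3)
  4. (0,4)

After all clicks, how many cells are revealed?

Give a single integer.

Click 1 (3,0) count=3: revealed 1 new [(3,0)] -> total=1
Click 2 (3,3) count=2: revealed 1 new [(3,3)] -> total=2
Click 3 (0,3) count=1: revealed 1 new [(0,3)] -> total=3
Click 4 (0,4) count=0: revealed 3 new [(0,4) (1,3) (1,4)] -> total=6

Answer: 6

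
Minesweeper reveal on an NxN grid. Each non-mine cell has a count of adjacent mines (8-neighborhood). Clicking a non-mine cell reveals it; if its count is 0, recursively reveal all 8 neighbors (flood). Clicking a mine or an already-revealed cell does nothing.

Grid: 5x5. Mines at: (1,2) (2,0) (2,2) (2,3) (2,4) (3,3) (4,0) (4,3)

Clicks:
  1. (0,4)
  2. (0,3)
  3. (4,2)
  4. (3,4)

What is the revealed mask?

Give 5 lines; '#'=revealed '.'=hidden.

Answer: ...##
...##
.....
....#
..#..

Derivation:
Click 1 (0,4) count=0: revealed 4 new [(0,3) (0,4) (1,3) (1,4)] -> total=4
Click 2 (0,3) count=1: revealed 0 new [(none)] -> total=4
Click 3 (4,2) count=2: revealed 1 new [(4,2)] -> total=5
Click 4 (3,4) count=4: revealed 1 new [(3,4)] -> total=6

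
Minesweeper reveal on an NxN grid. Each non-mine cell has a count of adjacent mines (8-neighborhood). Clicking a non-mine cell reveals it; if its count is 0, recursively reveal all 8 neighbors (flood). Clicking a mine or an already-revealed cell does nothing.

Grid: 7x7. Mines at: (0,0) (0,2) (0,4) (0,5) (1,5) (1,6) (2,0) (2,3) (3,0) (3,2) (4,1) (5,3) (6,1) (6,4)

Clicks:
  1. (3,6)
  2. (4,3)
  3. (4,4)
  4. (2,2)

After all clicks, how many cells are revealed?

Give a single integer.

Answer: 16

Derivation:
Click 1 (3,6) count=0: revealed 14 new [(2,4) (2,5) (2,6) (3,4) (3,5) (3,6) (4,4) (4,5) (4,6) (5,4) (5,5) (5,6) (6,5) (6,6)] -> total=14
Click 2 (4,3) count=2: revealed 1 new [(4,3)] -> total=15
Click 3 (4,4) count=1: revealed 0 new [(none)] -> total=15
Click 4 (2,2) count=2: revealed 1 new [(2,2)] -> total=16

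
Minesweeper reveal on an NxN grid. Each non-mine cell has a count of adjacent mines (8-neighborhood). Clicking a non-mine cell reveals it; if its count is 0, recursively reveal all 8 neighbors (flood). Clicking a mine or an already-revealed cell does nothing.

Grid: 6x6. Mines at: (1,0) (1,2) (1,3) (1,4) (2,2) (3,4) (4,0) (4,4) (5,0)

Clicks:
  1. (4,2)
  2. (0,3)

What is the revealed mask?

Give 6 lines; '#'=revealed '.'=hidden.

Click 1 (4,2) count=0: revealed 9 new [(3,1) (3,2) (3,3) (4,1) (4,2) (4,3) (5,1) (5,2) (5,3)] -> total=9
Click 2 (0,3) count=3: revealed 1 new [(0,3)] -> total=10

Answer: ...#..
......
......
.###..
.###..
.###..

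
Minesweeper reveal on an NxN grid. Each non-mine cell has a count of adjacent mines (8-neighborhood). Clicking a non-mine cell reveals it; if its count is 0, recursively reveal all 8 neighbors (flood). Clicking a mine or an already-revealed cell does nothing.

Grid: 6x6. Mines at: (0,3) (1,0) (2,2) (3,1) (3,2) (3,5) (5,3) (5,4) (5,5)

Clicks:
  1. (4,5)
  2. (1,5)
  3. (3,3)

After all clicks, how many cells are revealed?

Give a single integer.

Click 1 (4,5) count=3: revealed 1 new [(4,5)] -> total=1
Click 2 (1,5) count=0: revealed 6 new [(0,4) (0,5) (1,4) (1,5) (2,4) (2,5)] -> total=7
Click 3 (3,3) count=2: revealed 1 new [(3,3)] -> total=8

Answer: 8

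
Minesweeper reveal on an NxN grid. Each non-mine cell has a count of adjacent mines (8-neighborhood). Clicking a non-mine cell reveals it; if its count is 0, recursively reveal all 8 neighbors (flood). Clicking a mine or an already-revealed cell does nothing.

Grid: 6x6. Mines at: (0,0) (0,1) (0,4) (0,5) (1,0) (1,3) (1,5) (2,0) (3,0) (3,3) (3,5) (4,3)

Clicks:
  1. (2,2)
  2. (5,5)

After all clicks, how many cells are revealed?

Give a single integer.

Answer: 5

Derivation:
Click 1 (2,2) count=2: revealed 1 new [(2,2)] -> total=1
Click 2 (5,5) count=0: revealed 4 new [(4,4) (4,5) (5,4) (5,5)] -> total=5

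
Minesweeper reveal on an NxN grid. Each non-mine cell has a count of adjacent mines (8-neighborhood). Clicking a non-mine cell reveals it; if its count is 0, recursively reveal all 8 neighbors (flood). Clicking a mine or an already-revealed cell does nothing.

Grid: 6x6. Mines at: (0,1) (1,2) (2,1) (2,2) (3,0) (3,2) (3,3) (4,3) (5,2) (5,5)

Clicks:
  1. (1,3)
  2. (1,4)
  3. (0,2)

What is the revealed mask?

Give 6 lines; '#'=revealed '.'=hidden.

Answer: ..####
...###
...###
....##
....##
......

Derivation:
Click 1 (1,3) count=2: revealed 1 new [(1,3)] -> total=1
Click 2 (1,4) count=0: revealed 12 new [(0,3) (0,4) (0,5) (1,4) (1,5) (2,3) (2,4) (2,5) (3,4) (3,5) (4,4) (4,5)] -> total=13
Click 3 (0,2) count=2: revealed 1 new [(0,2)] -> total=14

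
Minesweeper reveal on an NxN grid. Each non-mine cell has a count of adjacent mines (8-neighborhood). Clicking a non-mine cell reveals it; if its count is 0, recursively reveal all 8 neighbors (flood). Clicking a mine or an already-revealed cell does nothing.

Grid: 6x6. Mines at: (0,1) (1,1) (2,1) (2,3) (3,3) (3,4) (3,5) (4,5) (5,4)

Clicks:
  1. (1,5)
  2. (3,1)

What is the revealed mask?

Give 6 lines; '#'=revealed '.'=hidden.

Click 1 (1,5) count=0: revealed 10 new [(0,2) (0,3) (0,4) (0,5) (1,2) (1,3) (1,4) (1,5) (2,4) (2,5)] -> total=10
Click 2 (3,1) count=1: revealed 1 new [(3,1)] -> total=11

Answer: ..####
..####
....##
.#....
......
......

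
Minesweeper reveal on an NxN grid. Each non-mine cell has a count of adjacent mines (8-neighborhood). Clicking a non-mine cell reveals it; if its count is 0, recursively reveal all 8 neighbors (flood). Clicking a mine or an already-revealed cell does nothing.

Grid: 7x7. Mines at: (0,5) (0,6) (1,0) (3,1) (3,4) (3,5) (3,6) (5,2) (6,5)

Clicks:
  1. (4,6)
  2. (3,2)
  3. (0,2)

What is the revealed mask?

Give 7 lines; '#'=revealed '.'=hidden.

Answer: .####..
.####..
.####..
..#....
......#
.......
.......

Derivation:
Click 1 (4,6) count=2: revealed 1 new [(4,6)] -> total=1
Click 2 (3,2) count=1: revealed 1 new [(3,2)] -> total=2
Click 3 (0,2) count=0: revealed 12 new [(0,1) (0,2) (0,3) (0,4) (1,1) (1,2) (1,3) (1,4) (2,1) (2,2) (2,3) (2,4)] -> total=14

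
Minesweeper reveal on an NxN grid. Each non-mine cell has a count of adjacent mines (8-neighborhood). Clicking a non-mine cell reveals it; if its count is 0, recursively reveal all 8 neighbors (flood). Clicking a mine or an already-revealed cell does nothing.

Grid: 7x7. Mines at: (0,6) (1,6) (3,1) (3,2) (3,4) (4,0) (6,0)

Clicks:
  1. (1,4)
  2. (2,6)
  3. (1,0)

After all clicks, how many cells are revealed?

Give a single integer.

Answer: 19

Derivation:
Click 1 (1,4) count=0: revealed 18 new [(0,0) (0,1) (0,2) (0,3) (0,4) (0,5) (1,0) (1,1) (1,2) (1,3) (1,4) (1,5) (2,0) (2,1) (2,2) (2,3) (2,4) (2,5)] -> total=18
Click 2 (2,6) count=1: revealed 1 new [(2,6)] -> total=19
Click 3 (1,0) count=0: revealed 0 new [(none)] -> total=19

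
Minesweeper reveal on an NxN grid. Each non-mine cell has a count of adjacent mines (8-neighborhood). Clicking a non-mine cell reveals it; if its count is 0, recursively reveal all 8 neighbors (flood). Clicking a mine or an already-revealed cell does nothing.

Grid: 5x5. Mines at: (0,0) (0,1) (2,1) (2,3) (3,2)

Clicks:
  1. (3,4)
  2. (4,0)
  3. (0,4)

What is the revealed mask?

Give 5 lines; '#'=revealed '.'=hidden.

Click 1 (3,4) count=1: revealed 1 new [(3,4)] -> total=1
Click 2 (4,0) count=0: revealed 4 new [(3,0) (3,1) (4,0) (4,1)] -> total=5
Click 3 (0,4) count=0: revealed 6 new [(0,2) (0,3) (0,4) (1,2) (1,3) (1,4)] -> total=11

Answer: ..###
..###
.....
##..#
##...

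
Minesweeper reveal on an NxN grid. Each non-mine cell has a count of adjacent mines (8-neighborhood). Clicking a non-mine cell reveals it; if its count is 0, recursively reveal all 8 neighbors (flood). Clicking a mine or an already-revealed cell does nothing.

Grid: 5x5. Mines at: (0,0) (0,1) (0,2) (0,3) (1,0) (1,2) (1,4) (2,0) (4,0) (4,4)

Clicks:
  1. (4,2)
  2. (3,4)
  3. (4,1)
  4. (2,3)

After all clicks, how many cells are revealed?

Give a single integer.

Answer: 10

Derivation:
Click 1 (4,2) count=0: revealed 9 new [(2,1) (2,2) (2,3) (3,1) (3,2) (3,3) (4,1) (4,2) (4,3)] -> total=9
Click 2 (3,4) count=1: revealed 1 new [(3,4)] -> total=10
Click 3 (4,1) count=1: revealed 0 new [(none)] -> total=10
Click 4 (2,3) count=2: revealed 0 new [(none)] -> total=10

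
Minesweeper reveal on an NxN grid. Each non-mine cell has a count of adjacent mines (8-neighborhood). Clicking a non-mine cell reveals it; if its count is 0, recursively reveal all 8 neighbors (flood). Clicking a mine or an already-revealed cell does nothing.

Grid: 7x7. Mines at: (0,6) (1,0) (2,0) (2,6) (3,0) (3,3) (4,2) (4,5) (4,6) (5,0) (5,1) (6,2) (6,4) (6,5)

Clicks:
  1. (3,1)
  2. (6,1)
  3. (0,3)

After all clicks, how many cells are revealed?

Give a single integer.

Answer: 17

Derivation:
Click 1 (3,1) count=3: revealed 1 new [(3,1)] -> total=1
Click 2 (6,1) count=3: revealed 1 new [(6,1)] -> total=2
Click 3 (0,3) count=0: revealed 15 new [(0,1) (0,2) (0,3) (0,4) (0,5) (1,1) (1,2) (1,3) (1,4) (1,5) (2,1) (2,2) (2,3) (2,4) (2,5)] -> total=17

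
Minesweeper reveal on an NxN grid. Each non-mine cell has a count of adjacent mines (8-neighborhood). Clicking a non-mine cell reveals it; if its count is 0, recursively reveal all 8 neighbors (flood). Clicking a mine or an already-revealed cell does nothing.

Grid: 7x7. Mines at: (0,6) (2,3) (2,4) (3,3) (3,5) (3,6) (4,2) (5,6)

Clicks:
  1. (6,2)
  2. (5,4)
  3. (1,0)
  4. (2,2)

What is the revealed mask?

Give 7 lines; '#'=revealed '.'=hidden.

Click 1 (6,2) count=0: revealed 35 new [(0,0) (0,1) (0,2) (0,3) (0,4) (0,5) (1,0) (1,1) (1,2) (1,3) (1,4) (1,5) (2,0) (2,1) (2,2) (3,0) (3,1) (3,2) (4,0) (4,1) (4,3) (4,4) (4,5) (5,0) (5,1) (5,2) (5,3) (5,4) (5,5) (6,0) (6,1) (6,2) (6,3) (6,4) (6,5)] -> total=35
Click 2 (5,4) count=0: revealed 0 new [(none)] -> total=35
Click 3 (1,0) count=0: revealed 0 new [(none)] -> total=35
Click 4 (2,2) count=2: revealed 0 new [(none)] -> total=35

Answer: ######.
######.
###....
###....
##.###.
######.
######.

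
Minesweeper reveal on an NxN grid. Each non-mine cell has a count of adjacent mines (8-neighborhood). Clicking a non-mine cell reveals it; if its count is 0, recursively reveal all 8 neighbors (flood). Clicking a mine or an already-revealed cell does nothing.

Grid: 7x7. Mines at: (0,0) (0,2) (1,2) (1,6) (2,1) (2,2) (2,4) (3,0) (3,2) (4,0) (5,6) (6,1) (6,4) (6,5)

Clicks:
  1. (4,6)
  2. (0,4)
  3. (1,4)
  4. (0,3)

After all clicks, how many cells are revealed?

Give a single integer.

Click 1 (4,6) count=1: revealed 1 new [(4,6)] -> total=1
Click 2 (0,4) count=0: revealed 6 new [(0,3) (0,4) (0,5) (1,3) (1,4) (1,5)] -> total=7
Click 3 (1,4) count=1: revealed 0 new [(none)] -> total=7
Click 4 (0,3) count=2: revealed 0 new [(none)] -> total=7

Answer: 7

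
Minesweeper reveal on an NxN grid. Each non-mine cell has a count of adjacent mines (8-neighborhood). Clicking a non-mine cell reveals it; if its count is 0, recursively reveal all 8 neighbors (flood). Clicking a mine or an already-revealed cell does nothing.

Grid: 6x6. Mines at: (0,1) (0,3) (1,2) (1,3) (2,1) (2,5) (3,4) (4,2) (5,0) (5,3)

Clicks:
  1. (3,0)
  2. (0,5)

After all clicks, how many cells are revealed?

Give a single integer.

Answer: 5

Derivation:
Click 1 (3,0) count=1: revealed 1 new [(3,0)] -> total=1
Click 2 (0,5) count=0: revealed 4 new [(0,4) (0,5) (1,4) (1,5)] -> total=5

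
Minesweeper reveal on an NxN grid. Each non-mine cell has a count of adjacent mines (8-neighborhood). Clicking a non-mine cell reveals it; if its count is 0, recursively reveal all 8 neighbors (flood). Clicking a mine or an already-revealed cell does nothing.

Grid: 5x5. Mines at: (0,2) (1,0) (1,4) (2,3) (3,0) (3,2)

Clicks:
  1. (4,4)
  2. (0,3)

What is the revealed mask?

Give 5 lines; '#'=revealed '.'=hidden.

Click 1 (4,4) count=0: revealed 4 new [(3,3) (3,4) (4,3) (4,4)] -> total=4
Click 2 (0,3) count=2: revealed 1 new [(0,3)] -> total=5

Answer: ...#.
.....
.....
...##
...##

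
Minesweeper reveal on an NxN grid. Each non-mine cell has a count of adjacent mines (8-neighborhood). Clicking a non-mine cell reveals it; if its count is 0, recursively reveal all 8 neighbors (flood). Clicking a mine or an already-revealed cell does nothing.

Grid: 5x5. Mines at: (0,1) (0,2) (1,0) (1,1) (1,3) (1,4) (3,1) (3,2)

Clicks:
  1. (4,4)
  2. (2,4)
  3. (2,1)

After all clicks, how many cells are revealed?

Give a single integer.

Click 1 (4,4) count=0: revealed 6 new [(2,3) (2,4) (3,3) (3,4) (4,3) (4,4)] -> total=6
Click 2 (2,4) count=2: revealed 0 new [(none)] -> total=6
Click 3 (2,1) count=4: revealed 1 new [(2,1)] -> total=7

Answer: 7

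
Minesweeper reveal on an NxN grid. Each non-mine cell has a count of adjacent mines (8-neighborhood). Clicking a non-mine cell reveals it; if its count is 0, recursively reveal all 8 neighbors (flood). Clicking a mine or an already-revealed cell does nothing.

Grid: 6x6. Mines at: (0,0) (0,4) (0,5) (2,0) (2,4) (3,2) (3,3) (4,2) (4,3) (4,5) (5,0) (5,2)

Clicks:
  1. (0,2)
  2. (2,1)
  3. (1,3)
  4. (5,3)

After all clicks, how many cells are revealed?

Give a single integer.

Click 1 (0,2) count=0: revealed 9 new [(0,1) (0,2) (0,3) (1,1) (1,2) (1,3) (2,1) (2,2) (2,3)] -> total=9
Click 2 (2,1) count=2: revealed 0 new [(none)] -> total=9
Click 3 (1,3) count=2: revealed 0 new [(none)] -> total=9
Click 4 (5,3) count=3: revealed 1 new [(5,3)] -> total=10

Answer: 10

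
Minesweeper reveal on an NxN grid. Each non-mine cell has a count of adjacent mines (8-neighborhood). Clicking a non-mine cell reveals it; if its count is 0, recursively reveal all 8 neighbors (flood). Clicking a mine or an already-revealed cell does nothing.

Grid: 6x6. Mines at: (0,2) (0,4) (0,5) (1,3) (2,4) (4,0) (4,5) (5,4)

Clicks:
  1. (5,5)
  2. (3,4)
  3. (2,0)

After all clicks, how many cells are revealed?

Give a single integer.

Answer: 21

Derivation:
Click 1 (5,5) count=2: revealed 1 new [(5,5)] -> total=1
Click 2 (3,4) count=2: revealed 1 new [(3,4)] -> total=2
Click 3 (2,0) count=0: revealed 19 new [(0,0) (0,1) (1,0) (1,1) (1,2) (2,0) (2,1) (2,2) (2,3) (3,0) (3,1) (3,2) (3,3) (4,1) (4,2) (4,3) (5,1) (5,2) (5,3)] -> total=21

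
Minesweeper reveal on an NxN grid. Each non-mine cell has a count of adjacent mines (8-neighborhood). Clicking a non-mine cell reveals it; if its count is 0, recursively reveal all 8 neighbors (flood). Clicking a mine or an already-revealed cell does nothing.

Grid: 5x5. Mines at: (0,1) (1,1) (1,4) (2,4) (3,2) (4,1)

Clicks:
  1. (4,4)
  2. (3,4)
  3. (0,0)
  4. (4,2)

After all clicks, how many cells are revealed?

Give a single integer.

Answer: 6

Derivation:
Click 1 (4,4) count=0: revealed 4 new [(3,3) (3,4) (4,3) (4,4)] -> total=4
Click 2 (3,4) count=1: revealed 0 new [(none)] -> total=4
Click 3 (0,0) count=2: revealed 1 new [(0,0)] -> total=5
Click 4 (4,2) count=2: revealed 1 new [(4,2)] -> total=6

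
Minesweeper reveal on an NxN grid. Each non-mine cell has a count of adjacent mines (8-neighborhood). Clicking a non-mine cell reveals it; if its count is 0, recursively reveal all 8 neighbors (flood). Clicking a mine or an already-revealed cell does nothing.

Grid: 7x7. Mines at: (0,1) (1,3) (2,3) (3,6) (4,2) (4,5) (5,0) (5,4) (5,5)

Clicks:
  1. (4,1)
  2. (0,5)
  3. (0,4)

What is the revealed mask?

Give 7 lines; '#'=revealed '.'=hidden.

Click 1 (4,1) count=2: revealed 1 new [(4,1)] -> total=1
Click 2 (0,5) count=0: revealed 9 new [(0,4) (0,5) (0,6) (1,4) (1,5) (1,6) (2,4) (2,5) (2,6)] -> total=10
Click 3 (0,4) count=1: revealed 0 new [(none)] -> total=10

Answer: ....###
....###
....###
.......
.#.....
.......
.......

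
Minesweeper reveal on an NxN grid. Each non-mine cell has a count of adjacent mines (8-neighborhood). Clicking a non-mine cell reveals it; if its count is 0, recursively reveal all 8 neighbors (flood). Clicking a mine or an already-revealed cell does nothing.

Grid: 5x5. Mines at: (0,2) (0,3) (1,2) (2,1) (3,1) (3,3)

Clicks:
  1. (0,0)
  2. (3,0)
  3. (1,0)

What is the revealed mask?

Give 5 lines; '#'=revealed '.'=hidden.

Click 1 (0,0) count=0: revealed 4 new [(0,0) (0,1) (1,0) (1,1)] -> total=4
Click 2 (3,0) count=2: revealed 1 new [(3,0)] -> total=5
Click 3 (1,0) count=1: revealed 0 new [(none)] -> total=5

Answer: ##...
##...
.....
#....
.....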